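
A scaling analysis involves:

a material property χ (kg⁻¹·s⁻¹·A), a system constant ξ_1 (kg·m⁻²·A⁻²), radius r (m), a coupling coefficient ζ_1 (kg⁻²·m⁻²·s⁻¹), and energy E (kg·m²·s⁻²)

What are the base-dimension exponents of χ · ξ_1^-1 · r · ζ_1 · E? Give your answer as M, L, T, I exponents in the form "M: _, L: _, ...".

Collect each base-dimension exponent across the product:
  M: (-1) − (1) + (0) + (-2) + (1) = -3
  L: (0) − (-2) + (1) + (-2) + (2) = 3
  T: (-1) − (0) + (0) + (-1) + (-2) = -4
  I: (1) − (-2) + (0) + (0) + (0) = 3
So the dimensions are [M⁻³ L³ T⁻⁴ I³].

M: -3, L: 3, T: -4, I: 3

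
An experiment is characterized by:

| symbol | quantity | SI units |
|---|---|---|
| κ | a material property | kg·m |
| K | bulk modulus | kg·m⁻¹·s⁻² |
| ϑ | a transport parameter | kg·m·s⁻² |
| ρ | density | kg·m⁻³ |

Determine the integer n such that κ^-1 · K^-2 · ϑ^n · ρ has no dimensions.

Balance the M exponent: (1)·n from ϑ, plus −(1) − 2·(1) + (1) = -2 from the rest, must sum to zero.
n − 2 = 0, so n = 2.

2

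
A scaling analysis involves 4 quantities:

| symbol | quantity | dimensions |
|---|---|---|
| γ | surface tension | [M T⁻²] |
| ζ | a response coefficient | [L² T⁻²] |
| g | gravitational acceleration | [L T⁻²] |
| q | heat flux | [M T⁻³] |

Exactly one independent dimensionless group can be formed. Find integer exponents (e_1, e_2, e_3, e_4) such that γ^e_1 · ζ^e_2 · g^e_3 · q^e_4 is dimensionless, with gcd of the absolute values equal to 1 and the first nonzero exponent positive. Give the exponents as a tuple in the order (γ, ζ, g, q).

(2, -1, 2, -2)

M: e_1·(1) + e_2·(0) + e_3·(0) + e_4·(1) = 0
L: e_1·(0) + e_2·(2) + e_3·(1) + e_4·(0) = 0
T: e_1·(-2) + e_2·(-2) + e_3·(-2) + e_4·(-3) = 0
Solving this homogeneous linear system for the smallest-integer solution (first nonzero entry positive) gives (2, -1, 2, -2).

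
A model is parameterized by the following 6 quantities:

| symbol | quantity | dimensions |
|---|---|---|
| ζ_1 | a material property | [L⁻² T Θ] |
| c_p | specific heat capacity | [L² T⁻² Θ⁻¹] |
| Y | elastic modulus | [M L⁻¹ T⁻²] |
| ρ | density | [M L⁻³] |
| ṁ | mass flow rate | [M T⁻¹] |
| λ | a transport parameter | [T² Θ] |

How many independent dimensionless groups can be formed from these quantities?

2

There are 6 variables and 4 base dimensions (M, L, T, Θ).
The dimension matrix has rank 4.
Independent dimensionless groups: 6 − 4 = 2.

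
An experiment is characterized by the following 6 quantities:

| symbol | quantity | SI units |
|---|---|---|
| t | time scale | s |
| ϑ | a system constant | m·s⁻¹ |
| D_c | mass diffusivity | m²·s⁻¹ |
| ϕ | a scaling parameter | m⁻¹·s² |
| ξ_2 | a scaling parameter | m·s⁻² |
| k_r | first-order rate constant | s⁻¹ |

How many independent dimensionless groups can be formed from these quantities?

4

There are 6 variables and 2 base dimensions (L, T).
The dimension matrix has rank 2.
Independent dimensionless groups: 6 − 2 = 4.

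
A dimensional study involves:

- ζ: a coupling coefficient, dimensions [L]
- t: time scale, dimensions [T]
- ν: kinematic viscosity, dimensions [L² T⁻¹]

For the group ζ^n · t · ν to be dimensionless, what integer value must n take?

-2

Balance the L exponent: (1)·n from ζ, plus (0) + (2) = 2 from the rest, must sum to zero.
n + 2 = 0, so n = -2.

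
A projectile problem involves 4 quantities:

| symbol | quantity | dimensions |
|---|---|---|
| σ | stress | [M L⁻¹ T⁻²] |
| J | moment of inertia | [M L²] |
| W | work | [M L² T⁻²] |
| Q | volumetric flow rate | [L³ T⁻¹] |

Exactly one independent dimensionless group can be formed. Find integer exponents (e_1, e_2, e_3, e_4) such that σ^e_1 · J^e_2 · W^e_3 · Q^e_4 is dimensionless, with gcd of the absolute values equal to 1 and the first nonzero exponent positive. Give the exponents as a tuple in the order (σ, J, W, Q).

M: e_1·(1) + e_2·(1) + e_3·(1) + e_4·(0) = 0
L: e_1·(-1) + e_2·(2) + e_3·(2) + e_4·(3) = 0
T: e_1·(-2) + e_2·(0) + e_3·(-2) + e_4·(-1) = 0
Solving this homogeneous linear system for the smallest-integer solution (first nonzero entry positive) gives (2, 1, -3, 2).

(2, 1, -3, 2)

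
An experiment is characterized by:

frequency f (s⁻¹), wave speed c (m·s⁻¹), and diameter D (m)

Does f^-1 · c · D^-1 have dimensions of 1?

yes

Sum the exponent of each base dimension across the product:
  M: −[f]_M + [c]_M − [D]_M = −(0) + (0) − (0) = 0
  L: −[f]_L + [c]_L − [D]_L = −(0) + (1) − (1) = 0
  T: −[f]_T + [c]_T − [D]_T = −(-1) + (-1) − (0) = 0
  Θ: −[f]_Θ + [c]_Θ − [D]_Θ = −(0) + (0) − (0) = 0
All base exponents vanish — dimensionless.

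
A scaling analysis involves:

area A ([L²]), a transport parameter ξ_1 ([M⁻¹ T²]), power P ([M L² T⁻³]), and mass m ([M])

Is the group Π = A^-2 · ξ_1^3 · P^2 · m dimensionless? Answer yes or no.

yes

Sum the exponent of each base dimension across the product:
  M: −2·[A]_M + 3·[ξ_1]_M + 2·[P]_M + [m]_M = −2·(0) + 3·(-1) + 2·(1) + (1) = 0
  L: −2·[A]_L + 3·[ξ_1]_L + 2·[P]_L + [m]_L = −2·(2) + 3·(0) + 2·(2) + (0) = 0
  T: −2·[A]_T + 3·[ξ_1]_T + 2·[P]_T + [m]_T = −2·(0) + 3·(2) + 2·(-3) + (0) = 0
All base exponents vanish — dimensionless.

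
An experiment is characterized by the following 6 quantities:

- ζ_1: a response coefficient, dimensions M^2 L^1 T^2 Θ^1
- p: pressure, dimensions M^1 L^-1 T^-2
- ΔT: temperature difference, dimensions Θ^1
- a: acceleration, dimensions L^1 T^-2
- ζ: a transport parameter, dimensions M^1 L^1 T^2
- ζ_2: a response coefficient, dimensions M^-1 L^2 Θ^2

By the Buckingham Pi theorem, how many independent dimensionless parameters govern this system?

2

There are 6 variables and 4 base dimensions (M, L, T, Θ).
The dimension matrix has rank 4.
Independent dimensionless groups: 6 − 4 = 2.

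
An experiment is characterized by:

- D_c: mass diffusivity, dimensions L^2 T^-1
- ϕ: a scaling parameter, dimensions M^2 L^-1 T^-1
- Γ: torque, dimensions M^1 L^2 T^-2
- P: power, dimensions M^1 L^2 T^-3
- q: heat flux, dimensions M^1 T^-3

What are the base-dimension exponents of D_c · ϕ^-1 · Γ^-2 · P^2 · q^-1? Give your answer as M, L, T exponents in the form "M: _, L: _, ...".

Collect each base-dimension exponent across the product:
  M: (0) − (2) − 2·(1) + 2·(1) − (1) = -3
  L: (2) − (-1) − 2·(2) + 2·(2) − (0) = 3
  T: (-1) − (-1) − 2·(-2) + 2·(-3) − (-3) = 1
So the dimensions are [M⁻³ L³ T].

M: -3, L: 3, T: 1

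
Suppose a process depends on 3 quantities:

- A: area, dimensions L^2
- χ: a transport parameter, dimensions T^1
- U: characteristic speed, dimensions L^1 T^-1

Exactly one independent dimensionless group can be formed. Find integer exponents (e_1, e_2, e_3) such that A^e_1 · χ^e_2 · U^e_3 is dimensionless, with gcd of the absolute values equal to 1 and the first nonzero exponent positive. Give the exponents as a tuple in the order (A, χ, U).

L: e_1·(2) + e_2·(0) + e_3·(1) = 0
T: e_1·(0) + e_2·(1) + e_3·(-1) = 0
Solving this homogeneous linear system for the smallest-integer solution (first nonzero entry positive) gives (1, -2, -2).

(1, -2, -2)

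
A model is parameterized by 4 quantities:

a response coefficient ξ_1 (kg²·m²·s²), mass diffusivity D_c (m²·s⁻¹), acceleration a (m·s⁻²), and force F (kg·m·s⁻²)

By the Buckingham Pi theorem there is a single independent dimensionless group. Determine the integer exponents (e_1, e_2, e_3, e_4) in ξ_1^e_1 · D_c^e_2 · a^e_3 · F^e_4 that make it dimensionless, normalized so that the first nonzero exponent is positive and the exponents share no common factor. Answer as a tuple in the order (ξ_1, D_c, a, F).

(1, -2, 4, -2)

M: e_1·(2) + e_2·(0) + e_3·(0) + e_4·(1) = 0
L: e_1·(2) + e_2·(2) + e_3·(1) + e_4·(1) = 0
T: e_1·(2) + e_2·(-1) + e_3·(-2) + e_4·(-2) = 0
Solving this homogeneous linear system for the smallest-integer solution (first nonzero entry positive) gives (1, -2, 4, -2).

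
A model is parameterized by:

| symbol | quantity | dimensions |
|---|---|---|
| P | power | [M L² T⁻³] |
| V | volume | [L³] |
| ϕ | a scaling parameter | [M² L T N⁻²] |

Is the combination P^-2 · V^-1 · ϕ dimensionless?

Sum the exponent of each base dimension across the product:
  M: −2·[P]_M − [V]_M + [ϕ]_M = −2·(1) − (0) + (2) = 0
  L: −2·[P]_L − [V]_L + [ϕ]_L = −2·(2) − (3) + (1) = -6
  T: −2·[P]_T − [V]_T + [ϕ]_T = −2·(-3) − (0) + (1) = 7
  N: −2·[P]_N − [V]_N + [ϕ]_N = −2·(0) − (0) + (-2) = -2
Net dimensions [L⁻⁶ T⁷ N⁻²] ≠ [1] — not dimensionless.

no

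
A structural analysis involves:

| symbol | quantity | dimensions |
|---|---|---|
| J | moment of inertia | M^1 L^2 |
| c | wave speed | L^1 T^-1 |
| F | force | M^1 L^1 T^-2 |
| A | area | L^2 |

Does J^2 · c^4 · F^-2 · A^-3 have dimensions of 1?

yes

Sum the exponent of each base dimension across the product:
  M: 2·[J]_M + 4·[c]_M − 2·[F]_M − 3·[A]_M = 2·(1) + 4·(0) − 2·(1) − 3·(0) = 0
  L: 2·[J]_L + 4·[c]_L − 2·[F]_L − 3·[A]_L = 2·(2) + 4·(1) − 2·(1) − 3·(2) = 0
  T: 2·[J]_T + 4·[c]_T − 2·[F]_T − 3·[A]_T = 2·(0) + 4·(-1) − 2·(-2) − 3·(0) = 0
All base exponents vanish — dimensionless.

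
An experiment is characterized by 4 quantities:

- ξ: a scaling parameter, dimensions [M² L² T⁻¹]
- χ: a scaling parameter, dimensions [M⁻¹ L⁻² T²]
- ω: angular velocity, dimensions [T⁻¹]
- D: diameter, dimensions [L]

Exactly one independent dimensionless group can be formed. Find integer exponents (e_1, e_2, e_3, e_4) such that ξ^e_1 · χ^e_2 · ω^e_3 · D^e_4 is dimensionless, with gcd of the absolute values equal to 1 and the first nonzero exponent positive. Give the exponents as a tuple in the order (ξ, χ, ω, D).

M: e_1·(2) + e_2·(-1) + e_3·(0) + e_4·(0) = 0
L: e_1·(2) + e_2·(-2) + e_3·(0) + e_4·(1) = 0
T: e_1·(-1) + e_2·(2) + e_3·(-1) + e_4·(0) = 0
Solving this homogeneous linear system for the smallest-integer solution (first nonzero entry positive) gives (1, 2, 3, 2).

(1, 2, 3, 2)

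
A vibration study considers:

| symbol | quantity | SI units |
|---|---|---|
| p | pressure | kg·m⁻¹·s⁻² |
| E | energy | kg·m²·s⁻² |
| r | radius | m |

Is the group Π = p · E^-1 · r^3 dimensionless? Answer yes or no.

yes

Sum the exponent of each base dimension across the product:
  M: [p]_M − [E]_M + 3·[r]_M = (1) − (1) + 3·(0) = 0
  L: [p]_L − [E]_L + 3·[r]_L = (-1) − (2) + 3·(1) = 0
  T: [p]_T − [E]_T + 3·[r]_T = (-2) − (-2) + 3·(0) = 0
All base exponents vanish — dimensionless.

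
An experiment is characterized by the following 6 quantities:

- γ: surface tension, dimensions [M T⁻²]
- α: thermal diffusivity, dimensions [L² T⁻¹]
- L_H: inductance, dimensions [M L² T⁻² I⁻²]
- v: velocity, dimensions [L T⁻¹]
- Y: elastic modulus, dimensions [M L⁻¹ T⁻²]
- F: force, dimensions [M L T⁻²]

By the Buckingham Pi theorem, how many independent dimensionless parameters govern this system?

2

There are 6 variables and 4 base dimensions (M, L, T, I).
The dimension matrix has rank 4.
Independent dimensionless groups: 6 − 4 = 2.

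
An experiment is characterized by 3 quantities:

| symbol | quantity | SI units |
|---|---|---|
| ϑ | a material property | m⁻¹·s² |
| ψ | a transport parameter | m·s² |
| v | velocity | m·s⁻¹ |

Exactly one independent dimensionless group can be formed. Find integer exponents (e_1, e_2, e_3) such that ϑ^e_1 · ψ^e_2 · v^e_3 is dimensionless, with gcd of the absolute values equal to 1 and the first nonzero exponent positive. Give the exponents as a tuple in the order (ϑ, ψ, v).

L: e_1·(-1) + e_2·(1) + e_3·(1) = 0
T: e_1·(2) + e_2·(2) + e_3·(-1) = 0
Solving this homogeneous linear system for the smallest-integer solution (first nonzero entry positive) gives (3, -1, 4).

(3, -1, 4)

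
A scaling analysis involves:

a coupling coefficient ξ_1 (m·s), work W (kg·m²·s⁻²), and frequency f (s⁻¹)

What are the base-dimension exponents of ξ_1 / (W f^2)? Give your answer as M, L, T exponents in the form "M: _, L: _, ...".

M: -1, L: -1, T: 5

Collect each base-dimension exponent across the product:
  M: (0) − (1) − 2·(0) = -1
  L: (1) − (2) − 2·(0) = -1
  T: (1) − (-2) − 2·(-1) = 5
So the dimensions are [M⁻¹ L⁻¹ T⁵].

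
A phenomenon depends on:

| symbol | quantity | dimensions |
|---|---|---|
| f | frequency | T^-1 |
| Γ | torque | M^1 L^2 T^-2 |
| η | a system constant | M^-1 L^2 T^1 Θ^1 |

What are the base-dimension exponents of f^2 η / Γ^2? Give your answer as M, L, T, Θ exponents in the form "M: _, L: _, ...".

M: -3, L: -2, T: 3, Θ: 1

Collect each base-dimension exponent across the product:
  M: 2·(0) − 2·(1) + (-1) = -3
  L: 2·(0) − 2·(2) + (2) = -2
  T: 2·(-1) − 2·(-2) + (1) = 3
  Θ: 2·(0) − 2·(0) + (1) = 1
So the dimensions are [M⁻³ L⁻² T³ Θ].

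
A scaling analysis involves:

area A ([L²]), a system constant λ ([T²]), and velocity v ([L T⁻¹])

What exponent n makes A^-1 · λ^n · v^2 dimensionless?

1

Balance the T exponent: (2)·n from λ, plus −(0) + 2·(-1) = -2 from the rest, must sum to zero.
2n − 2 = 0, so n = 1.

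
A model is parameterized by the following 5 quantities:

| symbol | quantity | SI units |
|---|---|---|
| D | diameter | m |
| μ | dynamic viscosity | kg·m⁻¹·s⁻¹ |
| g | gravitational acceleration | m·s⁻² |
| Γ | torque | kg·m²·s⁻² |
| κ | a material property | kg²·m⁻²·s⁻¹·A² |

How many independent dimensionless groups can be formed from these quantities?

There are 5 variables and 4 base dimensions (M, L, T, I).
The dimension matrix has rank 4.
Independent dimensionless groups: 5 − 4 = 1.

1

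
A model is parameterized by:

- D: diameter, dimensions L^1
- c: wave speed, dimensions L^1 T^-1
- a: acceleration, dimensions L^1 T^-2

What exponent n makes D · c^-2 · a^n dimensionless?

1

Balance the L exponent: (1)·n from a, plus (1) − 2·(1) = -1 from the rest, must sum to zero.
n − 1 = 0, so n = 1.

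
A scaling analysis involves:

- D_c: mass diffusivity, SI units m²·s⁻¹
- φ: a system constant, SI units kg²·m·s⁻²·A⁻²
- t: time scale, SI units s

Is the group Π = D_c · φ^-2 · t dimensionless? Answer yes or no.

no

Sum the exponent of each base dimension across the product:
  M: [D_c]_M − 2·[φ]_M + [t]_M = (0) − 2·(2) + (0) = -4
  L: [D_c]_L − 2·[φ]_L + [t]_L = (2) − 2·(1) + (0) = 0
  T: [D_c]_T − 2·[φ]_T + [t]_T = (-1) − 2·(-2) + (1) = 4
  I: [D_c]_I − 2·[φ]_I + [t]_I = (0) − 2·(-2) + (0) = 4
Net dimensions [M⁻⁴ T⁴ I⁴] ≠ [1] — not dimensionless.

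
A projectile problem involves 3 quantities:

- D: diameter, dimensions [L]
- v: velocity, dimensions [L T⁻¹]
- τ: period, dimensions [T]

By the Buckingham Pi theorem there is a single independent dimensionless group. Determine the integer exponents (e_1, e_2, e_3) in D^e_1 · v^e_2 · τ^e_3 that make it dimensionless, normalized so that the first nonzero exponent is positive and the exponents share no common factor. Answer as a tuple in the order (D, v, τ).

L: e_1·(1) + e_2·(1) + e_3·(0) = 0
T: e_1·(0) + e_2·(-1) + e_3·(1) = 0
Solving this homogeneous linear system for the smallest-integer solution (first nonzero entry positive) gives (1, -1, -1).

(1, -1, -1)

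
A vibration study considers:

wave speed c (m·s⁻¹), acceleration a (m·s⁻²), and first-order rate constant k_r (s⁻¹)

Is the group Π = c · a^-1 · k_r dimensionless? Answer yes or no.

Sum the exponent of each base dimension across the product:
  L: [c]_L − [a]_L + [k_r]_L = (1) − (1) + (0) = 0
  T: [c]_T − [a]_T + [k_r]_T = (-1) − (-2) + (-1) = 0
All base exponents vanish — dimensionless.

yes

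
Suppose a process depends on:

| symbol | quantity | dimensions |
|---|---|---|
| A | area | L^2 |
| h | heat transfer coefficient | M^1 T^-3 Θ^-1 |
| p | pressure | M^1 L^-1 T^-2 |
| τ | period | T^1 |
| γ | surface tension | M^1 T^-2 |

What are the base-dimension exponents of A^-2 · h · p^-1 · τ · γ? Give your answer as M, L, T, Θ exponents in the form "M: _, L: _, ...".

Collect each base-dimension exponent across the product:
  M: −2·(0) + (1) − (1) + (0) + (1) = 1
  L: −2·(2) + (0) − (-1) + (0) + (0) = -3
  T: −2·(0) + (-3) − (-2) + (1) + (-2) = -2
  Θ: −2·(0) + (-1) − (0) + (0) + (0) = -1
So the dimensions are [M L⁻³ T⁻² Θ⁻¹].

M: 1, L: -3, T: -2, Θ: -1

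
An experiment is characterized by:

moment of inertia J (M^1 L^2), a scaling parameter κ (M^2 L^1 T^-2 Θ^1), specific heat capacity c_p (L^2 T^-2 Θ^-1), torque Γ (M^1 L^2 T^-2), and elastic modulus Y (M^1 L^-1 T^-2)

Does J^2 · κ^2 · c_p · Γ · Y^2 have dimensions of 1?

Sum the exponent of each base dimension across the product:
  M: 2·[J]_M + 2·[κ]_M + [c_p]_M + [Γ]_M + 2·[Y]_M = 2·(1) + 2·(2) + (0) + (1) + 2·(1) = 9
  L: 2·[J]_L + 2·[κ]_L + [c_p]_L + [Γ]_L + 2·[Y]_L = 2·(2) + 2·(1) + (2) + (2) + 2·(-1) = 8
  T: 2·[J]_T + 2·[κ]_T + [c_p]_T + [Γ]_T + 2·[Y]_T = 2·(0) + 2·(-2) + (-2) + (-2) + 2·(-2) = -12
  Θ: 2·[J]_Θ + 2·[κ]_Θ + [c_p]_Θ + [Γ]_Θ + 2·[Y]_Θ = 2·(0) + 2·(1) + (-1) + (0) + 2·(0) = 1
Net dimensions [M⁹ L⁸ T⁻¹² Θ] ≠ [1] — not dimensionless.

no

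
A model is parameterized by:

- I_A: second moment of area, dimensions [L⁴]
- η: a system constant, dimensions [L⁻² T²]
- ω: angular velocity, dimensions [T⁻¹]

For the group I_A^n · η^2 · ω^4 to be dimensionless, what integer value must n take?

Balance the L exponent: (4)·n from I_A, plus 2·(-2) + 4·(0) = -4 from the rest, must sum to zero.
4n − 4 = 0, so n = 1.

1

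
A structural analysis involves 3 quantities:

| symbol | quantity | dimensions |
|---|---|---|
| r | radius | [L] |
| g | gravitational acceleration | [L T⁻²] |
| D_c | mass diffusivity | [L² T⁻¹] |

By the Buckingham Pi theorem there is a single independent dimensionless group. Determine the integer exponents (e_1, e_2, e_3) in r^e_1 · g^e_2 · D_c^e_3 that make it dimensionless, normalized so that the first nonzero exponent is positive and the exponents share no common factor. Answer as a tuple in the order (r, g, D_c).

(3, 1, -2)

L: e_1·(1) + e_2·(1) + e_3·(2) = 0
T: e_1·(0) + e_2·(-2) + e_3·(-1) = 0
Solving this homogeneous linear system for the smallest-integer solution (first nonzero entry positive) gives (3, 1, -2).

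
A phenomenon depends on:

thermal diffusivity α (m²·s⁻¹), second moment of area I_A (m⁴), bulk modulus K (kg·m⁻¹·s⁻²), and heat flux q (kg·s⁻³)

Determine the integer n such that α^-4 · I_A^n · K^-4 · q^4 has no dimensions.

Balance the L exponent: (4)·n from I_A, plus −4·(2) − 4·(-1) + 4·(0) = -4 from the rest, must sum to zero.
4n − 4 = 0, so n = 1.

1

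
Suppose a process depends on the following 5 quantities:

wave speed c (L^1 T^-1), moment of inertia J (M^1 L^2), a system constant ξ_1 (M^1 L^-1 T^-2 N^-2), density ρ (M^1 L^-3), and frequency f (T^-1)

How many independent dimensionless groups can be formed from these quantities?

1

There are 5 variables and 4 base dimensions (M, L, T, N).
The dimension matrix has rank 4.
Independent dimensionless groups: 5 − 4 = 1.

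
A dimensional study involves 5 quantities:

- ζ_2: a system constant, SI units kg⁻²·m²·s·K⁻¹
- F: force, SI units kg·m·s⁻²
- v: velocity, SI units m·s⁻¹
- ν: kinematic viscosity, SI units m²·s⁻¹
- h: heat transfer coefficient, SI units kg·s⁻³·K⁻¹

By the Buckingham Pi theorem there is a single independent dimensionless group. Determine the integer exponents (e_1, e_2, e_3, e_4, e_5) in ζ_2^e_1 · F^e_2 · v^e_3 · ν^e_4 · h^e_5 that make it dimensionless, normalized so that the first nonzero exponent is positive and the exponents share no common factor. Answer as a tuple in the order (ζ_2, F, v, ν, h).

M: e_1·(-2) + e_2·(1) + e_3·(0) + e_4·(0) + e_5·(1) = 0
L: e_1·(2) + e_2·(1) + e_3·(1) + e_4·(2) + e_5·(0) = 0
T: e_1·(1) + e_2·(-2) + e_3·(-1) + e_4·(-1) + e_5·(-3) = 0
Θ: e_1·(-1) + e_2·(0) + e_3·(0) + e_4·(0) + e_5·(-1) = 0
Solving this homogeneous linear system for the smallest-integer solution (first nonzero entry positive) gives (1, 3, 1, -3, -1).

(1, 3, 1, -3, -1)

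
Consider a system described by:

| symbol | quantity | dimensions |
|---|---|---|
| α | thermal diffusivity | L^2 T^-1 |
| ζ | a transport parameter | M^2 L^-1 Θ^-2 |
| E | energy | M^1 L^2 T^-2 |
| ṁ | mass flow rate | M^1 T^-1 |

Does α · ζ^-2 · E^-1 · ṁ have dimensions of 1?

Sum the exponent of each base dimension across the product:
  M: [α]_M − 2·[ζ]_M − [E]_M + [ṁ]_M = (0) − 2·(2) − (1) + (1) = -4
  L: [α]_L − 2·[ζ]_L − [E]_L + [ṁ]_L = (2) − 2·(-1) − (2) + (0) = 2
  T: [α]_T − 2·[ζ]_T − [E]_T + [ṁ]_T = (-1) − 2·(0) − (-2) + (-1) = 0
  Θ: [α]_Θ − 2·[ζ]_Θ − [E]_Θ + [ṁ]_Θ = (0) − 2·(-2) − (0) + (0) = 4
Net dimensions [M⁻⁴ L² Θ⁴] ≠ [1] — not dimensionless.

no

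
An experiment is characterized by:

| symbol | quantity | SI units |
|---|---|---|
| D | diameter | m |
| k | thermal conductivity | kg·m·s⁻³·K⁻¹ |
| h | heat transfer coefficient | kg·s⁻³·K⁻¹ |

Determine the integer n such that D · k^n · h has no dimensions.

Balance the M exponent: (1)·n from k, plus (0) + (1) = 1 from the rest, must sum to zero.
n + 1 = 0, so n = -1.

-1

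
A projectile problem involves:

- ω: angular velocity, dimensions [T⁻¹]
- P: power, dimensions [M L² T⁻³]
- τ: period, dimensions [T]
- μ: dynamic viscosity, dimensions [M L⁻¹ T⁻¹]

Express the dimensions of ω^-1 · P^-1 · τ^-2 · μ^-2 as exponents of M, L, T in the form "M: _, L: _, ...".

M: -3, L: 0, T: 4

Collect each base-dimension exponent across the product:
  M: −(0) − (1) − 2·(0) − 2·(1) = -3
  L: −(0) − (2) − 2·(0) − 2·(-1) = 0
  T: −(-1) − (-3) − 2·(1) − 2·(-1) = 4
So the dimensions are [M⁻³ T⁴].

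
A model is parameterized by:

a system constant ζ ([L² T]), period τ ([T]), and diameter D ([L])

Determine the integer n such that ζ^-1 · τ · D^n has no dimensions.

Balance the L exponent: (1)·n from D, plus −(2) + (0) = -2 from the rest, must sum to zero.
n − 2 = 0, so n = 2.

2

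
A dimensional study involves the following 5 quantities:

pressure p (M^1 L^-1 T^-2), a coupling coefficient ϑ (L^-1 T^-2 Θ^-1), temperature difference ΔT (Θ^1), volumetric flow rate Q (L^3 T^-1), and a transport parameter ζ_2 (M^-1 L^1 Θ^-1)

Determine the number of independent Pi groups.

1

There are 5 variables and 4 base dimensions (M, L, T, Θ).
The dimension matrix has rank 4.
Independent dimensionless groups: 5 − 4 = 1.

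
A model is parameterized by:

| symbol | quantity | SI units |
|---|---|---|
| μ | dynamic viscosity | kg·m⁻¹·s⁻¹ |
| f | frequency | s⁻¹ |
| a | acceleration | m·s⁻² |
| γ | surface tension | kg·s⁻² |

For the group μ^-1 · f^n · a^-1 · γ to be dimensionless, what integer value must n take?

1

Balance the T exponent: (-1)·n from f, plus −(-1) − (-2) + (-2) = 1 from the rest, must sum to zero.
−n + 1 = 0, so n = 1.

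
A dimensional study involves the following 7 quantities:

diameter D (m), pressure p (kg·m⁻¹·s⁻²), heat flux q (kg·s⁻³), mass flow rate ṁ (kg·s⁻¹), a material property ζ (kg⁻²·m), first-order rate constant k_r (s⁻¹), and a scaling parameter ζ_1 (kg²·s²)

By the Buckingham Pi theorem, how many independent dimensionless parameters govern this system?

4

There are 7 variables and 3 base dimensions (M, L, T).
The dimension matrix has rank 3.
Independent dimensionless groups: 7 − 3 = 4.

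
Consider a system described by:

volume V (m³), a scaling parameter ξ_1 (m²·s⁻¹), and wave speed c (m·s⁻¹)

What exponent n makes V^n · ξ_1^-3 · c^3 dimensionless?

1

Balance the L exponent: (3)·n from V, plus −3·(2) + 3·(1) = -3 from the rest, must sum to zero.
3n − 3 = 0, so n = 1.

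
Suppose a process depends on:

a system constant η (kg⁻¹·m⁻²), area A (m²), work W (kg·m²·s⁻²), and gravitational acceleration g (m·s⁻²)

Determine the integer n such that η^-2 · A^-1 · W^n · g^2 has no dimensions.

Balance the M exponent: (1)·n from W, plus −2·(-1) − (0) + 2·(0) = 2 from the rest, must sum to zero.
n + 2 = 0, so n = -2.

-2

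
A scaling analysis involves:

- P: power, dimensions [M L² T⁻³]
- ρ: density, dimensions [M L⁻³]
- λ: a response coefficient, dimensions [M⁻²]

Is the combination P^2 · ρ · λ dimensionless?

no

Sum the exponent of each base dimension across the product:
  M: 2·[P]_M + [ρ]_M + [λ]_M = 2·(1) + (1) + (-2) = 1
  L: 2·[P]_L + [ρ]_L + [λ]_L = 2·(2) + (-3) + (0) = 1
  T: 2·[P]_T + [ρ]_T + [λ]_T = 2·(-3) + (0) + (0) = -6
Net dimensions [M L T⁻⁶] ≠ [1] — not dimensionless.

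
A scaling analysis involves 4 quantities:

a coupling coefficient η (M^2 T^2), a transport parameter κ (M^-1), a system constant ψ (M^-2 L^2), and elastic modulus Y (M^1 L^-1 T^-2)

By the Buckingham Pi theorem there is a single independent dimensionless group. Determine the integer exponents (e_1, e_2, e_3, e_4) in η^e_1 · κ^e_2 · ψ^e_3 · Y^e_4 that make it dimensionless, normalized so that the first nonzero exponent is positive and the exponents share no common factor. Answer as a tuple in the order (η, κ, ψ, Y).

(2, 4, 1, 2)

M: e_1·(2) + e_2·(-1) + e_3·(-2) + e_4·(1) = 0
L: e_1·(0) + e_2·(0) + e_3·(2) + e_4·(-1) = 0
T: e_1·(2) + e_2·(0) + e_3·(0) + e_4·(-2) = 0
Solving this homogeneous linear system for the smallest-integer solution (first nonzero entry positive) gives (2, 4, 1, 2).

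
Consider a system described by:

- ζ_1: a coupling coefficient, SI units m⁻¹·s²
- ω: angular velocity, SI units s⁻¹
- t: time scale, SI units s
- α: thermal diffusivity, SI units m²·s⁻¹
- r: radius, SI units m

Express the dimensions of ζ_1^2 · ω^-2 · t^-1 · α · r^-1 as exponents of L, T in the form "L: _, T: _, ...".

L: -1, T: 4

Collect each base-dimension exponent across the product:
  L: 2·(-1) − 2·(0) − (0) + (2) − (1) = -1
  T: 2·(2) − 2·(-1) − (1) + (-1) − (0) = 4
So the dimensions are [L⁻¹ T⁴].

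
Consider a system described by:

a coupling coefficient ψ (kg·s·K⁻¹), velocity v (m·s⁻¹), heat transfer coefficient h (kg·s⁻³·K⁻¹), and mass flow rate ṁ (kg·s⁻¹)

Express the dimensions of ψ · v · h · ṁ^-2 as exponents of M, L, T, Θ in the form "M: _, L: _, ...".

Collect each base-dimension exponent across the product:
  M: (1) + (0) + (1) − 2·(1) = 0
  L: (0) + (1) + (0) − 2·(0) = 1
  T: (1) + (-1) + (-3) − 2·(-1) = -1
  Θ: (-1) + (0) + (-1) − 2·(0) = -2
So the dimensions are [L T⁻¹ Θ⁻²].

M: 0, L: 1, T: -1, Θ: -2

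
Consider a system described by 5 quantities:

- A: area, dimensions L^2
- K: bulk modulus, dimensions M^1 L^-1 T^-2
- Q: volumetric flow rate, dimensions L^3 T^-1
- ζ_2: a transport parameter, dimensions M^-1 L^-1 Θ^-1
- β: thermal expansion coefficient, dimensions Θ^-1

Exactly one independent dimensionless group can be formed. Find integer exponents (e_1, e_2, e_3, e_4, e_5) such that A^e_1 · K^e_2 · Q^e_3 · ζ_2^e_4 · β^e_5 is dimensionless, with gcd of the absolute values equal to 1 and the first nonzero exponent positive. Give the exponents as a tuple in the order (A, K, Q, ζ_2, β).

(4, 1, -2, 1, -1)

M: e_1·(0) + e_2·(1) + e_3·(0) + e_4·(-1) + e_5·(0) = 0
L: e_1·(2) + e_2·(-1) + e_3·(3) + e_4·(-1) + e_5·(0) = 0
T: e_1·(0) + e_2·(-2) + e_3·(-1) + e_4·(0) + e_5·(0) = 0
Θ: e_1·(0) + e_2·(0) + e_3·(0) + e_4·(-1) + e_5·(-1) = 0
Solving this homogeneous linear system for the smallest-integer solution (first nonzero entry positive) gives (4, 1, -2, 1, -1).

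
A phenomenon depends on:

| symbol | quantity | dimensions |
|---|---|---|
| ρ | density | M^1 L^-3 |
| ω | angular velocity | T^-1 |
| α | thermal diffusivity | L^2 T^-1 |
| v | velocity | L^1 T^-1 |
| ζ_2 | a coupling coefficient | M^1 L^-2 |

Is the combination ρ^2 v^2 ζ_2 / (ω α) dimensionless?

Sum the exponent of each base dimension across the product:
  M: 2·[ρ]_M − [ω]_M − [α]_M + 2·[v]_M + [ζ_2]_M = 2·(1) − (0) − (0) + 2·(0) + (1) = 3
  L: 2·[ρ]_L − [ω]_L − [α]_L + 2·[v]_L + [ζ_2]_L = 2·(-3) − (0) − (2) + 2·(1) + (-2) = -8
  T: 2·[ρ]_T − [ω]_T − [α]_T + 2·[v]_T + [ζ_2]_T = 2·(0) − (-1) − (-1) + 2·(-1) + (0) = 0
Net dimensions [M³ L⁻⁸] ≠ [1] — not dimensionless.

no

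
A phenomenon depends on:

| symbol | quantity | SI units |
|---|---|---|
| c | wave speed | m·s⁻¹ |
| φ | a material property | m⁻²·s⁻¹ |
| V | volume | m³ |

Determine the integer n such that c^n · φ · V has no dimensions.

Balance the L exponent: (1)·n from c, plus (-2) + (3) = 1 from the rest, must sum to zero.
n + 1 = 0, so n = -1.

-1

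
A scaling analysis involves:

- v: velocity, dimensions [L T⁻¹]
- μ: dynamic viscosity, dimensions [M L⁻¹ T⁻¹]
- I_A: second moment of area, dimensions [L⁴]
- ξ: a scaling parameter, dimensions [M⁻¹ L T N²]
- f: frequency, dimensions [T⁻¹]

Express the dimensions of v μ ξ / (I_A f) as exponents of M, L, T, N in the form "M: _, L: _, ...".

Collect each base-dimension exponent across the product:
  M: (0) + (1) − (0) + (-1) − (0) = 0
  L: (1) + (-1) − (4) + (1) − (0) = -3
  T: (-1) + (-1) − (0) + (1) − (-1) = 0
  N: (0) + (0) − (0) + (2) − (0) = 2
So the dimensions are [L⁻³ N²].

M: 0, L: -3, T: 0, N: 2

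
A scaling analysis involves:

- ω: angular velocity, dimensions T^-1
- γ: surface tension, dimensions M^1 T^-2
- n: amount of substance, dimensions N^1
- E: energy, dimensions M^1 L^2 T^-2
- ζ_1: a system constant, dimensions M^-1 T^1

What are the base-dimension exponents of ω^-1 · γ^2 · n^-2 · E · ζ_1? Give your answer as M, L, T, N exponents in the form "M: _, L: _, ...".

M: 2, L: 2, T: -4, N: -2

Collect each base-dimension exponent across the product:
  M: −(0) + 2·(1) − 2·(0) + (1) + (-1) = 2
  L: −(0) + 2·(0) − 2·(0) + (2) + (0) = 2
  T: −(-1) + 2·(-2) − 2·(0) + (-2) + (1) = -4
  N: −(0) + 2·(0) − 2·(1) + (0) + (0) = -2
So the dimensions are [M² L² T⁻⁴ N⁻²].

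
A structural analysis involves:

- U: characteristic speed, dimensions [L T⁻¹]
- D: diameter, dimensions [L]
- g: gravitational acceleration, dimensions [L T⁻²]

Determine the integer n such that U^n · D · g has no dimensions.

-2

Balance the L exponent: (1)·n from U, plus (1) + (1) = 2 from the rest, must sum to zero.
n + 2 = 0, so n = -2.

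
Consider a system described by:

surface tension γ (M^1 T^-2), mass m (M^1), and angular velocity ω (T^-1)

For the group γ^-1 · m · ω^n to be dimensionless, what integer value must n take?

2

Balance the T exponent: (-1)·n from ω, plus −(-2) + (0) = 2 from the rest, must sum to zero.
−n + 2 = 0, so n = 2.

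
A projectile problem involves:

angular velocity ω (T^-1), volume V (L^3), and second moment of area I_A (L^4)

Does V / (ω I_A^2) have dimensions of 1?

no

Sum the exponent of each base dimension across the product:
  L: −[ω]_L + [V]_L − 2·[I_A]_L = −(0) + (3) − 2·(4) = -5
  T: −[ω]_T + [V]_T − 2·[I_A]_T = −(-1) + (0) − 2·(0) = 1
Net dimensions [L⁻⁵ T] ≠ [1] — not dimensionless.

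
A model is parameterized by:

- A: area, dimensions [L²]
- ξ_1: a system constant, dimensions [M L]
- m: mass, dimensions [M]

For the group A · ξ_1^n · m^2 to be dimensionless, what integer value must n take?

-2

Balance the M exponent: (1)·n from ξ_1, plus (0) + 2·(1) = 2 from the rest, must sum to zero.
n + 2 = 0, so n = -2.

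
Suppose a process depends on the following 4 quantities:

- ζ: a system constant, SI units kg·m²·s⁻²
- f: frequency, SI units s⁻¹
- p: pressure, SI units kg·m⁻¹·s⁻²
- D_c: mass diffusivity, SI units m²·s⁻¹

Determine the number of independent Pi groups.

1

There are 4 variables and 3 base dimensions (M, L, T).
The dimension matrix has rank 3.
Independent dimensionless groups: 4 − 3 = 1.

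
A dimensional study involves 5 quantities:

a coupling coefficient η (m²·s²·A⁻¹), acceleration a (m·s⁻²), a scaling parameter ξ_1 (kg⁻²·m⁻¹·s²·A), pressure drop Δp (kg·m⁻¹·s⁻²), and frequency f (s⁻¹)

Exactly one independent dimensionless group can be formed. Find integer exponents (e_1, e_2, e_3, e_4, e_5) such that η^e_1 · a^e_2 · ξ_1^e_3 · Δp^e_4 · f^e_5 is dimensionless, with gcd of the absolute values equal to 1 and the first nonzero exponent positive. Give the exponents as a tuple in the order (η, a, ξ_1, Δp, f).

M: e_1·(0) + e_2·(0) + e_3·(-2) + e_4·(1) + e_5·(0) = 0
L: e_1·(2) + e_2·(1) + e_3·(-1) + e_4·(-1) + e_5·(0) = 0
T: e_1·(2) + e_2·(-2) + e_3·(2) + e_4·(-2) + e_5·(-1) = 0
I: e_1·(-1) + e_2·(0) + e_3·(1) + e_4·(0) + e_5·(0) = 0
Solving this homogeneous linear system for the smallest-integer solution (first nonzero entry positive) gives (1, 1, 1, 2, -2).

(1, 1, 1, 2, -2)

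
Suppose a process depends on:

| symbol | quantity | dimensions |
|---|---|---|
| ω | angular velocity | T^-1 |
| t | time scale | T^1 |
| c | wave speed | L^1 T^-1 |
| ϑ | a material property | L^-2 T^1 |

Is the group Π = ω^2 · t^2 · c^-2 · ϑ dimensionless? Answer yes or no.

Sum the exponent of each base dimension across the product:
  L: 2·[ω]_L + 2·[t]_L − 2·[c]_L + [ϑ]_L = 2·(0) + 2·(0) − 2·(1) + (-2) = -4
  T: 2·[ω]_T + 2·[t]_T − 2·[c]_T + [ϑ]_T = 2·(-1) + 2·(1) − 2·(-1) + (1) = 3
Net dimensions [L⁻⁴ T³] ≠ [1] — not dimensionless.

no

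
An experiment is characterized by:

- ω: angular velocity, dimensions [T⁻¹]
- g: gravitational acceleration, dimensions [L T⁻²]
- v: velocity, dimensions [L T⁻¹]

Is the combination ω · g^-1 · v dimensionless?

Sum the exponent of each base dimension across the product:
  M: [ω]_M − [g]_M + [v]_M = (0) − (0) + (0) = 0
  L: [ω]_L − [g]_L + [v]_L = (0) − (1) + (1) = 0
  T: [ω]_T − [g]_T + [v]_T = (-1) − (-2) + (-1) = 0
All base exponents vanish — dimensionless.

yes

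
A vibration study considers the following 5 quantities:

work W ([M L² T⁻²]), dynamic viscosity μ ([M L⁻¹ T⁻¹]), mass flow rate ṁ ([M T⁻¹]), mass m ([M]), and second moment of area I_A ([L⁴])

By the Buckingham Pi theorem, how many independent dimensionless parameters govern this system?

2

There are 5 variables and 3 base dimensions (M, L, T).
The dimension matrix has rank 3.
Independent dimensionless groups: 5 − 3 = 2.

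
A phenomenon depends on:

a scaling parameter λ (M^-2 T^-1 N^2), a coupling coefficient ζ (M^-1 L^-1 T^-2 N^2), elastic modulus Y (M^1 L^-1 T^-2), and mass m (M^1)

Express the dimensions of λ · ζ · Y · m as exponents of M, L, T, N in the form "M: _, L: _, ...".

Collect each base-dimension exponent across the product:
  M: (-2) + (-1) + (1) + (1) = -1
  L: (0) + (-1) + (-1) + (0) = -2
  T: (-1) + (-2) + (-2) + (0) = -5
  N: (2) + (2) + (0) + (0) = 4
So the dimensions are [M⁻¹ L⁻² T⁻⁵ N⁴].

M: -1, L: -2, T: -5, N: 4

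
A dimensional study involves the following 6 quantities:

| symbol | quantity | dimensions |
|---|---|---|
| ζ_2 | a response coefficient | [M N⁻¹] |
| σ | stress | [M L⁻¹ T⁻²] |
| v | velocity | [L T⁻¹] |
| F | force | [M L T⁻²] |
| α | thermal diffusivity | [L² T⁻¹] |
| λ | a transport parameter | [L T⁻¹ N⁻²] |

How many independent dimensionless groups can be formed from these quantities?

There are 6 variables and 4 base dimensions (M, L, T, N).
The dimension matrix has rank 4.
Independent dimensionless groups: 6 − 4 = 2.

2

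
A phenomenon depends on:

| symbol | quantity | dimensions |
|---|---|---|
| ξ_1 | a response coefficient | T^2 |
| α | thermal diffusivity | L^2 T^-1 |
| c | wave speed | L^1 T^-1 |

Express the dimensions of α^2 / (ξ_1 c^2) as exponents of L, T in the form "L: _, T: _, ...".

L: 2, T: -2

Collect each base-dimension exponent across the product:
  L: −(0) + 2·(2) − 2·(1) = 2
  T: −(2) + 2·(-1) − 2·(-1) = -2
So the dimensions are [L² T⁻²].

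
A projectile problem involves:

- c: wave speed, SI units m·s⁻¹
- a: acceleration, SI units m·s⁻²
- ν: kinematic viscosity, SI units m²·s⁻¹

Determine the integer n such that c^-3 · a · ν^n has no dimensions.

Balance the L exponent: (2)·n from ν, plus −3·(1) + (1) = -2 from the rest, must sum to zero.
2n − 2 = 0, so n = 1.

1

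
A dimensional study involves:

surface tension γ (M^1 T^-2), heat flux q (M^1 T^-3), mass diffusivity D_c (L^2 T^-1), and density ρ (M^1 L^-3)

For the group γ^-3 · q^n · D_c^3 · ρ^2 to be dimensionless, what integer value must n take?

1

Balance the M exponent: (1)·n from q, plus −3·(1) + 3·(0) + 2·(1) = -1 from the rest, must sum to zero.
n − 1 = 0, so n = 1.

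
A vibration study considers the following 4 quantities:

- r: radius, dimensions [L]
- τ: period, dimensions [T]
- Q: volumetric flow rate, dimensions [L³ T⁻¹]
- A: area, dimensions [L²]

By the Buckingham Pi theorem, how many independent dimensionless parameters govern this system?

2

There are 4 variables and 2 base dimensions (L, T).
The dimension matrix has rank 2.
Independent dimensionless groups: 4 − 2 = 2.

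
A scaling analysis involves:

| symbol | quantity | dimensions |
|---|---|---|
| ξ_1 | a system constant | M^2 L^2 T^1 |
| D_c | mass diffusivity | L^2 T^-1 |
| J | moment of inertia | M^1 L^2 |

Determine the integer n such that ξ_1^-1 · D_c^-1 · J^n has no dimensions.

Balance the M exponent: (1)·n from J, plus −(2) − (0) = -2 from the rest, must sum to zero.
n − 2 = 0, so n = 2.

2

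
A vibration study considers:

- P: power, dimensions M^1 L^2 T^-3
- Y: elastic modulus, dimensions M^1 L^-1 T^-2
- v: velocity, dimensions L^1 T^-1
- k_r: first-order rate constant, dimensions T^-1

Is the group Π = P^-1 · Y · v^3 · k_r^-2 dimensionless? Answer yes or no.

yes

Sum the exponent of each base dimension across the product:
  M: −[P]_M + [Y]_M + 3·[v]_M − 2·[k_r]_M = −(1) + (1) + 3·(0) − 2·(0) = 0
  L: −[P]_L + [Y]_L + 3·[v]_L − 2·[k_r]_L = −(2) + (-1) + 3·(1) − 2·(0) = 0
  T: −[P]_T + [Y]_T + 3·[v]_T − 2·[k_r]_T = −(-3) + (-2) + 3·(-1) − 2·(-1) = 0
All base exponents vanish — dimensionless.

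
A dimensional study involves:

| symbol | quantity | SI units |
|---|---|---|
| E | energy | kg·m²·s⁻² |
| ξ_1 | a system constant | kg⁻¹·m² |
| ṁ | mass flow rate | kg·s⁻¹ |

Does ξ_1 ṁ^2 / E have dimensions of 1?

yes

Sum the exponent of each base dimension across the product:
  M: −[E]_M + [ξ_1]_M + 2·[ṁ]_M = −(1) + (-1) + 2·(1) = 0
  L: −[E]_L + [ξ_1]_L + 2·[ṁ]_L = −(2) + (2) + 2·(0) = 0
  T: −[E]_T + [ξ_1]_T + 2·[ṁ]_T = −(-2) + (0) + 2·(-1) = 0
All base exponents vanish — dimensionless.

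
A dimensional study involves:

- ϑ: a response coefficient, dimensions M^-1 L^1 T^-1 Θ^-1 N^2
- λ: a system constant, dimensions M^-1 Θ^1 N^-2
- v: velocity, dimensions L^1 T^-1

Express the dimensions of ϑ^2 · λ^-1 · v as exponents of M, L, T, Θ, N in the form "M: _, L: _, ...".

M: -1, L: 3, T: -3, Θ: -3, N: 6

Collect each base-dimension exponent across the product:
  M: 2·(-1) − (-1) + (0) = -1
  L: 2·(1) − (0) + (1) = 3
  T: 2·(-1) − (0) + (-1) = -3
  Θ: 2·(-1) − (1) + (0) = -3
  N: 2·(2) − (-2) + (0) = 6
So the dimensions are [M⁻¹ L³ T⁻³ Θ⁻³ N⁶].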